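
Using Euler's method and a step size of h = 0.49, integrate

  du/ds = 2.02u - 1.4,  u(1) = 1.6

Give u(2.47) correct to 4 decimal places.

7.8381

Euler: u_{n+1} = u_n + h·f(s_n, u_n).
s=1.000000, u=1.600000: f=1.832000 → u ← 1.600000 + 0.49·1.832000 = 2.497680
s=1.490000, u=2.497680: f=3.645314 → u ← 2.497680 + 0.49·3.645314 = 4.283884
s=1.980000, u=4.283884: f=7.253445 → u ← 4.283884 + 0.49·7.253445 = 7.838072
u(2.47) ≈ 7.8381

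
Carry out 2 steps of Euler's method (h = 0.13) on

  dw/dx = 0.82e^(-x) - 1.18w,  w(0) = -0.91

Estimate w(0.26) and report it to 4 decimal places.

Euler: w_{n+1} = w_n + h·f(x_n, w_n).
x=0.000000, w=-0.910000: f=1.893800 → w ← -0.910000 + 0.13·1.893800 = -0.663806
x=0.130000, w=-0.663806: f=1.503329 → w ← -0.663806 + 0.13·1.503329 = -0.468373
w(0.26) ≈ -0.4684

-0.4684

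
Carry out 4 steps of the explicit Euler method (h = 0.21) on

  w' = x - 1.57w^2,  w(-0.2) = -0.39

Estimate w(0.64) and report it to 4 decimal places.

-0.6461

Euler: w_{n+1} = w_n + h·f(x_n, w_n).
x=-0.200000, w=-0.390000: f=-0.438797 → w ← -0.390000 + 0.21·(-0.438797) = -0.482147
x=0.010000, w=-0.482147: f=-0.354972 → w ← -0.482147 + 0.21·(-0.354972) = -0.556691
x=0.220000, w=-0.556691: f=-0.266551 → w ← -0.556691 + 0.21·(-0.266551) = -0.612667
x=0.430000, w=-0.612667: f=-0.159317 → w ← -0.612667 + 0.21·(-0.159317) = -0.646124
w(0.64) ≈ -0.6461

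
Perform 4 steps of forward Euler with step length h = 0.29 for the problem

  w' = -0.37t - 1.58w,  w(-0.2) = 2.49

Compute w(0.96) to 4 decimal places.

Euler: w_{n+1} = w_n + h·f(t_n, w_n).
t=-0.200000, w=2.490000: f=-3.860200 → w ← 2.490000 + 0.29·(-3.860200) = 1.370542
t=0.090000, w=1.370542: f=-2.198756 → w ← 1.370542 + 0.29·(-2.198756) = 0.732903
t=0.380000, w=0.732903: f=-1.298586 → w ← 0.732903 + 0.29·(-1.298586) = 0.356313
t=0.670000, w=0.356313: f=-0.810874 → w ← 0.356313 + 0.29·(-0.810874) = 0.121159
w(0.96) ≈ 0.1212

0.1212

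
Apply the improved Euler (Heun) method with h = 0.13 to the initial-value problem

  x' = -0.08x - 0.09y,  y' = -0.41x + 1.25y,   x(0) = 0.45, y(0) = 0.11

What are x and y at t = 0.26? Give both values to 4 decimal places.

Heun on (x,y): k1 = f(t_n, state_n); k2 = f(t_n + h, state_n + h·k1); state_{n+1} = state_n + (h/2)·(k1 + k2).
0.000000: (0.450000, 0.110000)
  k1 = (-0.045900, -0.047000)
  predictor → (0.444033, 0.103890)
  k2 = (-0.044873, -0.052191)
  → (0.444100, 0.103553)
0.130000: (0.444100, 0.103553)
  k1 = (-0.044848, -0.052640)
  predictor → (0.438270, 0.096709)
  k2 = (-0.043765, -0.058804)
  → (0.438340, 0.096309)
(x(0.26), y(0.26)) ≈ (0.4383, 0.0963)

0.4383, 0.0963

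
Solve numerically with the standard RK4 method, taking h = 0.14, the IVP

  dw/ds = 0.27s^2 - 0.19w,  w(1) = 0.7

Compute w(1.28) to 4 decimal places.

RK4: k1 = f(s_n, w_n); k2 = f(s_n + h/2, w_n + (h/2)·k1); k3 = f(s_n + h/2, w_n + (h/2)·k2); k4 = f(s_n + h, w_n + h·k3); w_{n+1} = w_n + (h/6)·(k1 + 2k2 + 2k3 + k4).
s=1.000000, w=0.700000:
  k1 = f(1.000000, 0.700000) = 0.137000
  k2 = f(1.070000, 0.709590) = 0.174301
  k3 = f(1.070000, 0.712201) = 0.173805
  k4 = f(1.140000, 0.724333) = 0.213269
  w ← 0.700000 + (0.14/6)·(k1 + 2k2 + 2k3 + k4) = 0.724418
s=1.140000, w=0.724418:
  k1 = f(1.140000, 0.724418) = 0.213253
  k2 = f(1.210000, 0.739346) = 0.254831
  k3 = f(1.210000, 0.742256) = 0.254278
  k4 = f(1.280000, 0.760017) = 0.297965
  w ← 0.724418 + (0.14/6)·(k1 + 2k2 + 2k3 + k4) = 0.760105
w(1.28) ≈ 0.7601

0.7601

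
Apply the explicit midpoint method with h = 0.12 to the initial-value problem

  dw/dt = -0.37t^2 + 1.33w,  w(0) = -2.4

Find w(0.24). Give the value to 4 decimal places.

-3.3002

Midpoint: k1 = f(t_n, w_n); k2 = f(t_n + h/2, w_n + (h/2)·k1); w_{n+1} = w_n + h·k2.
t=0.000000, w=-2.400000:
  k1 = f(0.000000, -2.400000) = -3.192000
  k2 = f(0.060000, -2.591520) = -3.448054
  w ← -2.400000 + 0.12·(-3.448054) = -2.813766
t=0.120000, w=-2.813766:
  k1 = f(0.120000, -2.813766) = -3.747637
  k2 = f(0.180000, -3.038625) = -4.053359
  w ← -2.813766 + 0.12·(-4.053359) = -3.300169
w(0.24) ≈ -3.3002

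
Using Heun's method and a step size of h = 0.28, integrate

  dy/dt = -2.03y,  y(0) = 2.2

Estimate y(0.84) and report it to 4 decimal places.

Heun: k1 = f(t_n, y_n); k2 = f(t_n + h, y_n + h·k1); y_{n+1} = y_n + (h/2)·(k1 + k2).
t=0.000000, y=2.200000:
  k1 = f(0.000000, 2.200000) = -4.466000
  k2 = f(0.280000, 0.949520) = -1.927526
  y ← 2.200000 + (0.28/2)·(-4.466000 + (-1.927526)) = 1.304906
t=0.280000, y=1.304906:
  k1 = f(0.280000, 1.304906) = -2.648960
  k2 = f(0.560000, 0.563198) = -1.143291
  y ← 1.304906 + (0.28/2)·(-2.648960 + (-1.143291)) = 0.773991
t=0.560000, y=0.773991:
  k1 = f(0.560000, 0.773991) = -1.571202
  k2 = f(0.840000, 0.334055) = -0.678131
  y ← 0.773991 + (0.28/2)·(-1.571202 + (-0.678131)) = 0.459085
y(0.84) ≈ 0.4591

0.4591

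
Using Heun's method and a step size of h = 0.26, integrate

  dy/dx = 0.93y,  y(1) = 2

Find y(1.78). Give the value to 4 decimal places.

Heun: k1 = f(x_n, y_n); k2 = f(x_n + h, y_n + h·k1); y_{n+1} = y_n + (h/2)·(k1 + k2).
x=1.000000, y=2.000000:
  k1 = f(1.000000, 2.000000) = 1.860000
  k2 = f(1.260000, 2.483600) = 2.309748
  y ← 2.000000 + (0.26/2)·(1.860000 + 2.309748) = 2.542067
x=1.260000, y=2.542067:
  k1 = f(1.260000, 2.542067) = 2.364123
  k2 = f(1.520000, 3.156739) = 2.935767
  y ← 2.542067 + (0.26/2)·(2.364123 + 2.935767) = 3.231053
x=1.520000, y=3.231053:
  k1 = f(1.520000, 3.231053) = 3.004879
  k2 = f(1.780000, 4.012322) = 3.731459
  y ← 3.231053 + (0.26/2)·(3.004879 + 3.731459) = 4.106777
y(1.78) ≈ 4.1068

4.1068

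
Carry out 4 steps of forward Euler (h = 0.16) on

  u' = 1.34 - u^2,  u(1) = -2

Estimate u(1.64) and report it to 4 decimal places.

Euler: u_{n+1} = u_n + h·f(x_n, u_n).
x=1.000000, u=-2.000000: f=-2.660000 → u ← -2.000000 + 0.16·(-2.660000) = -2.425600
x=1.160000, u=-2.425600: f=-4.543535 → u ← -2.425600 + 0.16·(-4.543535) = -3.152566
x=1.320000, u=-3.152566: f=-8.598670 → u ← -3.152566 + 0.16·(-8.598670) = -4.528353
x=1.480000, u=-4.528353: f=-19.165980 → u ← -4.528353 + 0.16·(-19.165980) = -7.594910
u(1.64) ≈ -7.5949

-7.5949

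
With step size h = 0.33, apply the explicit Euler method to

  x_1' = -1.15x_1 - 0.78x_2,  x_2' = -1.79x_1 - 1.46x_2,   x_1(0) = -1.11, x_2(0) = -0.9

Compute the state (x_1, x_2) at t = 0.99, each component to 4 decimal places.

-0.3010, 0.3871

Euler on (x_1,x_2): x_1_{n+1} = x_1_n + h·x_1', x_2_{n+1} = x_2_n + h·x_2'.
0.000000: (-1.110000, -0.900000); f=(1.978500, 3.300900) → (-0.457095, 0.189297)
0.330000: (-0.457095, 0.189297); f=(0.378008, 0.541826) → (-0.332352, 0.368100)
0.660000: (-0.332352, 0.368100); f=(0.095088, 0.057485) → (-0.300974, 0.387070)
(x_1(0.99), x_2(0.99)) ≈ (-0.3010, 0.3871)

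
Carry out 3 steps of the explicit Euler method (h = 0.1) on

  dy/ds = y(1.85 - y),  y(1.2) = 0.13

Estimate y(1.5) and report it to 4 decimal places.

Euler: y_{n+1} = y_n + h·f(s_n, y_n).
s=1.200000, y=0.130000: f=0.223600 → y ← 0.130000 + 0.1·0.223600 = 0.152360
s=1.300000, y=0.152360: f=0.258652 → y ← 0.152360 + 0.1·0.258652 = 0.178225
s=1.400000, y=0.178225: f=0.297952 → y ← 0.178225 + 0.1·0.297952 = 0.208020
y(1.5) ≈ 0.2080

0.2080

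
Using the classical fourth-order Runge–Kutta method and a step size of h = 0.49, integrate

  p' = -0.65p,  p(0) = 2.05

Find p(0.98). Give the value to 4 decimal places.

RK4: k1 = f(x_n, p_n); k2 = f(x_n + h/2, p_n + (h/2)·k1); k3 = f(x_n + h/2, p_n + (h/2)·k2); k4 = f(x_n + h, p_n + h·k3); p_{n+1} = p_n + (h/6)·(k1 + 2k2 + 2k3 + k4).
x=0.000000, p=2.050000:
  k1 = f(0.000000, 2.050000) = -1.332500
  k2 = f(0.245000, 1.723537) = -1.120299
  k3 = f(0.245000, 1.775527) = -1.154092
  k4 = f(0.490000, 1.484495) = -0.964922
  p ← 2.050000 + (0.49/6)·(k1 + 2k2 + 2k3 + k4) = 1.490893
x=0.490000, p=1.490893:
  k1 = f(0.490000, 1.490893) = -0.969081
  k2 = f(0.735000, 1.253469) = -0.814755
  k3 = f(0.735000, 1.291278) = -0.839331
  k4 = f(0.980000, 1.079621) = -0.701754
  p ← 1.490893 + (0.49/6)·(k1 + 2k2 + 2k3 + k4) = 1.084274
p(0.98) ≈ 1.0843

1.0843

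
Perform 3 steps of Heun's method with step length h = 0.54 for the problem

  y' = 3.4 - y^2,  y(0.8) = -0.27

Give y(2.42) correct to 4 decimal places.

1.2019

Heun: k1 = f(t_n, y_n); k2 = f(t_n + h, y_n + h·k1); y_{n+1} = y_n + (h/2)·(k1 + k2).
t=0.800000, y=-0.270000:
  k1 = f(0.800000, -0.270000) = 3.327100
  k2 = f(1.340000, 1.526634) = 1.069389
  y ← -0.270000 + (0.54/2)·(3.327100 + 1.069389) = 0.917052
t=1.340000, y=0.917052:
  k1 = f(1.340000, 0.917052) = 2.559016
  k2 = f(1.880000, 2.298920) = -1.885035
  y ← 0.917052 + (0.54/2)·(2.559016 + (-1.885035)) = 1.099027
t=1.880000, y=1.099027:
  k1 = f(1.880000, 1.099027) = 2.192140
  k2 = f(2.420000, 2.282782) = -1.811096
  y ← 1.099027 + (0.54/2)·(2.192140 + (-1.811096)) = 1.201909
y(2.42) ≈ 1.2019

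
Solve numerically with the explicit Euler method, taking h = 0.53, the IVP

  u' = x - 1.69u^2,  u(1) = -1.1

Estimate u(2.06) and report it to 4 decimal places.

-3.2927

Euler: u_{n+1} = u_n + h·f(x_n, u_n).
x=1.000000, u=-1.100000: f=-1.044900 → u ← -1.100000 + 0.53·(-1.044900) = -1.653797
x=1.530000, u=-1.653797: f=-3.092225 → u ← -1.653797 + 0.53·(-3.092225) = -3.292676
u(2.06) ≈ -3.2927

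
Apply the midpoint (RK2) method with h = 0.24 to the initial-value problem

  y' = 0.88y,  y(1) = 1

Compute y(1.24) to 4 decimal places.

Midpoint: k1 = f(t_n, y_n); k2 = f(t_n + h/2, y_n + (h/2)·k1); y_{n+1} = y_n + h·k2.
t=1.000000, y=1.000000:
  k1 = f(1.000000, 1.000000) = 0.880000
  k2 = f(1.120000, 1.105600) = 0.972928
  y ← 1.000000 + 0.24·0.972928 = 1.233503
y(1.24) ≈ 1.2335

1.2335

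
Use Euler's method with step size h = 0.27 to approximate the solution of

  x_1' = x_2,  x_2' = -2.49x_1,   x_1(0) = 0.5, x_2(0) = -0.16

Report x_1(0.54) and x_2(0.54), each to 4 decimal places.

0.3228, -0.8033

Euler on (x_1,x_2): x_1_{n+1} = x_1_n + h·x_1', x_2_{n+1} = x_2_n + h·x_2'.
0.000000: (0.500000, -0.160000); f=(-0.160000, -1.245000) → (0.456800, -0.496150)
0.270000: (0.456800, -0.496150); f=(-0.496150, -1.137432) → (0.322839, -0.803257)
(x_1(0.54), x_2(0.54)) ≈ (0.3228, -0.8033)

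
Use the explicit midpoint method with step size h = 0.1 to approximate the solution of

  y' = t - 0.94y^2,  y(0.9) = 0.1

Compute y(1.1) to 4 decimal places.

0.2926

Midpoint: k1 = f(t_n, y_n); k2 = f(t_n + h/2, y_n + (h/2)·k1); y_{n+1} = y_n + h·k2.
t=0.900000, y=0.100000:
  k1 = f(0.900000, 0.100000) = 0.890600
  k2 = f(0.950000, 0.144530) = 0.930364
  y ← 0.100000 + 0.1·0.930364 = 0.193036
t=1.000000, y=0.193036:
  k1 = f(1.000000, 0.193036) = 0.964973
  k2 = f(1.050000, 0.241285) = 0.995275
  y ← 0.193036 + 0.1·0.995275 = 0.292564
y(1.1) ≈ 0.2926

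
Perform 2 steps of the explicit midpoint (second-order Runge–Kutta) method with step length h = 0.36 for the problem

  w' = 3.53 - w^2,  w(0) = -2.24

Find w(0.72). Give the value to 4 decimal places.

-9.1860

Midpoint: k1 = f(t_n, w_n); k2 = f(t_n + h/2, w_n + (h/2)·k1); w_{n+1} = w_n + h·k2.
t=0.000000, w=-2.240000:
  k1 = f(0.000000, -2.240000) = -1.487600
  k2 = f(0.180000, -2.507768) = -2.758900
  w ← -2.240000 + 0.36·(-2.758900) = -3.233204
t=0.360000, w=-3.233204:
  k1 = f(0.360000, -3.233204) = -6.923609
  k2 = f(0.540000, -4.479454) = -16.535506
  w ← -3.233204 + 0.36·(-16.535506) = -9.185986
w(0.72) ≈ -9.1860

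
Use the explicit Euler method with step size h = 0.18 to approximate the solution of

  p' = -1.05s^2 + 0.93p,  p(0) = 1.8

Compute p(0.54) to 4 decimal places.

2.8321

Euler: p_{n+1} = p_n + h·f(s_n, p_n).
s=0.000000, p=1.800000: f=1.674000 → p ← 1.800000 + 0.18·1.674000 = 2.101320
s=0.180000, p=2.101320: f=1.920208 → p ← 2.101320 + 0.18·1.920208 = 2.446957
s=0.360000, p=2.446957: f=2.139590 → p ← 2.446957 + 0.18·2.139590 = 2.832084
p(0.54) ≈ 2.8321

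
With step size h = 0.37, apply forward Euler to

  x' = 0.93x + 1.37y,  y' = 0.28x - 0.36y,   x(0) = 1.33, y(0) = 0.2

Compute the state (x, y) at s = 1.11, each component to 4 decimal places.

3.8606, 0.6828

Euler on (x,y): x_{n+1} = x_n + h·x', y_{n+1} = y_n + h·y'.
0.000000: (1.330000, 0.200000); f=(1.510900, 0.300400) → (1.889033, 0.311148)
0.370000: (1.889033, 0.311148); f=(2.183073, 0.416916) → (2.696770, 0.465407)
0.740000: (2.696770, 0.465407); f=(3.145604, 0.587549) → (3.860644, 0.682800)
(x(1.11), y(1.11)) ≈ (3.8606, 0.6828)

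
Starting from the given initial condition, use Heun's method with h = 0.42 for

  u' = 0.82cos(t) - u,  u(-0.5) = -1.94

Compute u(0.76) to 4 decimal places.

Heun: k1 = f(t_n, u_n); k2 = f(t_n + h, u_n + h·k1); u_{n+1} = u_n + (h/2)·(k1 + k2).
t=-0.500000, u=-1.940000:
  k1 = f(-0.500000, -1.940000) = 2.659618
  k2 = f(-0.080000, -0.822961) = 1.640338
  u ← -1.940000 + (0.42/2)·(2.659618 + 1.640338) = -1.037009
t=-0.080000, u=-1.037009:
  k1 = f(-0.080000, -1.037009) = 1.854387
  k2 = f(0.340000, -0.258167) = 1.031226
  u ← -1.037009 + (0.42/2)·(1.854387 + 1.031226) = -0.431031
t=0.340000, u=-0.431031:
  k1 = f(0.340000, -0.431031) = 1.204090
  k2 = f(0.760000, 0.074687) = 0.519679
  u ← -0.431031 + (0.42/2)·(1.204090 + 0.519679) = -0.069039
u(0.76) ≈ -0.0690

-0.0690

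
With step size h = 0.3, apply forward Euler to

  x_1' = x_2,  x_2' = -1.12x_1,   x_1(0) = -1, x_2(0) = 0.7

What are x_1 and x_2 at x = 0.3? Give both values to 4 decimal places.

-0.7900, 1.0360

Euler on (x_1,x_2): x_1_{n+1} = x_1_n + h·x_1', x_2_{n+1} = x_2_n + h·x_2'.
0.000000: (-1.000000, 0.700000); f=(0.700000, 1.120000) → (-0.790000, 1.036000)
(x_1(0.3), x_2(0.3)) ≈ (-0.7900, 1.0360)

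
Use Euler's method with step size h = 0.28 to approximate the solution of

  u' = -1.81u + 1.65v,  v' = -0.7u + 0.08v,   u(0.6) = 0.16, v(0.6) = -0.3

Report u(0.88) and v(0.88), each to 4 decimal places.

Euler on (u,v): u_{n+1} = u_n + h·u', v_{n+1} = v_n + h·v'.
0.600000: (0.160000, -0.300000); f=(-0.784600, -0.136000) → (-0.059688, -0.338080)
(u(0.88), v(0.88)) ≈ (-0.0597, -0.3381)

-0.0597, -0.3381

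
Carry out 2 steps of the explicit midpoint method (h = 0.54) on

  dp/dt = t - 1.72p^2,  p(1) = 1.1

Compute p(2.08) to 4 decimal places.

1.3198

Midpoint: k1 = f(t_n, p_n); k2 = f(t_n + h/2, p_n + (h/2)·k1); p_{n+1} = p_n + h·k2.
t=1.000000, p=1.100000:
  k1 = f(1.000000, 1.100000) = -1.081200
  k2 = f(1.270000, 0.808076) = 0.146863
  p ← 1.100000 + 0.54·0.146863 = 1.179306
t=1.540000, p=1.179306:
  k1 = f(1.540000, 1.179306) = -0.852111
  k2 = f(1.810000, 0.949236) = 0.260196
  p ← 1.179306 + 0.54·0.260196 = 1.319812
p(2.08) ≈ 1.3198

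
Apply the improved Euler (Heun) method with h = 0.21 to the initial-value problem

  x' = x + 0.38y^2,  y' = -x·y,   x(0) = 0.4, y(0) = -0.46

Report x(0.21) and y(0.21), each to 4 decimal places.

0.5101, -0.4185

Heun on (x,y): k1 = f(t_n, state_n); k2 = f(t_n + h, state_n + h·k1); state_{n+1} = state_n + (h/2)·(k1 + k2).
0.000000: (0.400000, -0.460000)
  k1 = (0.480408, 0.184000)
  predictor → (0.500886, -0.421360)
  k2 = (0.568352, 0.211053)
  → (0.510120, -0.418519)
(x(0.21), y(0.21)) ≈ (0.5101, -0.4185)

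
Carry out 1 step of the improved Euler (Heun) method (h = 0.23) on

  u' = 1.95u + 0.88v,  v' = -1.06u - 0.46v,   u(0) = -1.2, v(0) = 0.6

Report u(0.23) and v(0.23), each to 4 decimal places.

Heun on (u,v): k1 = f(t_n, state_n); k2 = f(t_n + h, state_n + h·k1); state_{n+1} = state_n + (h/2)·(k1 + k2).
0.000000: (-1.200000, 0.600000)
  k1 = (-1.812000, 0.996000)
  predictor → (-1.616760, 0.829080)
  k2 = (-2.423092, 1.332389)
  → (-1.687036, 0.867765)
(u(0.23), v(0.23)) ≈ (-1.6870, 0.8678)

-1.6870, 0.8678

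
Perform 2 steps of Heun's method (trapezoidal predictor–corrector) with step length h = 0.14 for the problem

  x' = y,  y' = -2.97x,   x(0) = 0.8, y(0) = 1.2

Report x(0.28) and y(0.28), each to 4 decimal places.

Heun on (x,y): k1 = f(t_n, state_n); k2 = f(t_n + h, state_n + h·k1); state_{n+1} = state_n + (h/2)·(k1 + k2).
0.000000: (0.800000, 1.200000)
  k1 = (1.200000, -2.376000)
  predictor → (0.968000, 0.867360)
  k2 = (0.867360, -2.874960)
  → (0.944715, 0.832433)
0.140000: (0.944715, 0.832433)
  k1 = (0.832433, -2.805804)
  predictor → (1.061256, 0.439620)
  k2 = (0.439620, -3.151930)
  → (1.033759, 0.415391)
(x(0.28), y(0.28)) ≈ (1.0338, 0.4154)

1.0338, 0.4154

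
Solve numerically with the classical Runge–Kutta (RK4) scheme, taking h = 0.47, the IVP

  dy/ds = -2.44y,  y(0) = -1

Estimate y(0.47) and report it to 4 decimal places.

RK4: k1 = f(s_n, y_n); k2 = f(s_n + h/2, y_n + (h/2)·k1); k3 = f(s_n + h/2, y_n + (h/2)·k2); k4 = f(s_n + h, y_n + h·k3); y_{n+1} = y_n + (h/6)·(k1 + 2k2 + 2k3 + k4).
s=0.000000, y=-1.000000:
  k1 = f(0.000000, -1.000000) = 2.440000
  k2 = f(0.235000, -0.426600) = 1.040904
  k3 = f(0.235000, -0.755388) = 1.843146
  k4 = f(0.470000, -0.133722) = 0.326281
  y ← -1.000000 + (0.47/6)·(k1 + 2k2 + 2k3 + k4) = -0.331474
y(0.47) ≈ -0.3315

-0.3315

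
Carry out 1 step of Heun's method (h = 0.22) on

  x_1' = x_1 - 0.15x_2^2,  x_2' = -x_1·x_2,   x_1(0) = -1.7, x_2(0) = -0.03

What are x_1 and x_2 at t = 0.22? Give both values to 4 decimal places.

Heun on (x_1,x_2): k1 = f(t_n, state_n); k2 = f(t_n + h, state_n + h·k1); state_{n+1} = state_n + (h/2)·(k1 + k2).
0.000000: (-1.700000, -0.030000)
  k1 = (-1.700135, -0.051000)
  predictor → (-2.074030, -0.041220)
  k2 = (-2.074285, -0.085492)
  → (-2.115186, -0.045014)
(x_1(0.22), x_2(0.22)) ≈ (-2.1152, -0.0450)

-2.1152, -0.0450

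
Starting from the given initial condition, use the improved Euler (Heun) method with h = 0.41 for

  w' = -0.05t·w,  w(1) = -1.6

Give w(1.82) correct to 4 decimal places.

-1.5101

Heun: k1 = f(t_n, w_n); k2 = f(t_n + h, w_n + h·k1); w_{n+1} = w_n + (h/2)·(k1 + k2).
t=1.000000, w=-1.600000:
  k1 = f(1.000000, -1.600000) = 0.080000
  k2 = f(1.410000, -1.567200) = 0.110488
  w ← -1.600000 + (0.41/2)·(0.080000 + 0.110488) = -1.560950
t=1.410000, w=-1.560950:
  k1 = f(1.410000, -1.560950) = 0.110047
  k2 = f(1.820000, -1.515831) = 0.137941
  w ← -1.560950 + (0.41/2)·(0.110047 + 0.137941) = -1.510113
w(1.82) ≈ -1.5101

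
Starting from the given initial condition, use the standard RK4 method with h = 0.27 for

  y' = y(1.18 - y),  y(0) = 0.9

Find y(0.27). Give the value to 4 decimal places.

0.9623

RK4: k1 = f(s_n, y_n); k2 = f(s_n + h/2, y_n + (h/2)·k1); k3 = f(s_n + h/2, y_n + (h/2)·k2); k4 = f(s_n + h, y_n + h·k3); y_{n+1} = y_n + (h/6)·(k1 + 2k2 + 2k3 + k4).
s=0.000000, y=0.900000:
  k1 = f(0.000000, 0.900000) = 0.252000
  k2 = f(0.135000, 0.934020) = 0.229750
  k3 = f(0.135000, 0.931016) = 0.231808
  k4 = f(0.270000, 0.962588) = 0.209278
  y ← 0.900000 + (0.27/6)·(k1 + 2k2 + 2k3 + k4) = 0.962298
y(0.27) ≈ 0.9623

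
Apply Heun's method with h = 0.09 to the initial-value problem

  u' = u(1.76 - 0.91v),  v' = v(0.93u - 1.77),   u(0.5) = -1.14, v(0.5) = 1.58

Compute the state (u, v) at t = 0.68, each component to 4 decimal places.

-1.2804, 0.9477

Heun on (u,v): k1 = f(t_n, state_n); k2 = f(t_n + h, state_n + h·k1); state_{n+1} = state_n + (h/2)·(k1 + k2).
0.500000: (-1.140000, 1.580000)
  k1 = (-0.367308, -4.471716)
  predictor → (-1.173058, 1.177546)
  k2 = (-0.807572, -3.368892)
  → (-1.192870, 1.227173)
0.590000: (-1.192870, 1.227173)
  k1 = (-0.767341, -3.533483)
  predictor → (-1.261930, 0.909159)
  k2 = (-1.176958, -2.676197)
  → (-1.280363, 0.947737)
(u(0.68), v(0.68)) ≈ (-1.2804, 0.9477)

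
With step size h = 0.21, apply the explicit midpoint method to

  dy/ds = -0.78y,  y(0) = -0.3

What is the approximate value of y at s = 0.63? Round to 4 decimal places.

-0.1840

Midpoint: k1 = f(s_n, y_n); k2 = f(s_n + h/2, y_n + (h/2)·k1); y_{n+1} = y_n + h·k2.
s=0.000000, y=-0.300000:
  k1 = f(0.000000, -0.300000) = 0.234000
  k2 = f(0.105000, -0.275430) = 0.214835
  y ← -0.300000 + 0.21·0.214835 = -0.254885
s=0.210000, y=-0.254885:
  k1 = f(0.210000, -0.254885) = 0.198810
  k2 = f(0.315000, -0.234010) = 0.182527
  y ← -0.254885 + 0.21·0.182527 = -0.216554
s=0.420000, y=-0.216554:
  k1 = f(0.420000, -0.216554) = 0.168912
  k2 = f(0.525000, -0.198818) = 0.155078
  y ← -0.216554 + 0.21·0.155078 = -0.183987
y(0.63) ≈ -0.1840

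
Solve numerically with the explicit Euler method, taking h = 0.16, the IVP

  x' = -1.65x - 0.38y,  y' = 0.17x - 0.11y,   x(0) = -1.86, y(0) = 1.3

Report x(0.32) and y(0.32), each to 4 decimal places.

-1.1403, 1.1656

Euler on (x,y): x_{n+1} = x_n + h·x', y_{n+1} = y_n + h·y'.
0.000000: (-1.860000, 1.300000); f=(2.575000, -0.459200) → (-1.448000, 1.226528)
0.160000: (-1.448000, 1.226528); f=(1.923119, -0.381078) → (-1.140301, 1.165556)
(x(0.32), y(0.32)) ≈ (-1.1403, 1.1656)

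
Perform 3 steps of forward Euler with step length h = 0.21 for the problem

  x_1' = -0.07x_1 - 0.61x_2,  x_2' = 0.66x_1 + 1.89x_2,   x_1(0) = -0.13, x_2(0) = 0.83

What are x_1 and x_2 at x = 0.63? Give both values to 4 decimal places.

Euler on (x_1,x_2): x_1_{n+1} = x_1_n + h·x_1', x_2_{n+1} = x_2_n + h·x_2'.
0.000000: (-0.130000, 0.830000); f=(-0.497200, 1.482900) → (-0.234412, 1.141409)
0.210000: (-0.234412, 1.141409); f=(-0.679851, 2.002551) → (-0.377181, 1.561945)
0.420000: (-0.377181, 1.561945); f=(-0.926384, 2.703136) → (-0.571721, 2.129603)
(x_1(0.63), x_2(0.63)) ≈ (-0.5717, 2.1296)

-0.5717, 2.1296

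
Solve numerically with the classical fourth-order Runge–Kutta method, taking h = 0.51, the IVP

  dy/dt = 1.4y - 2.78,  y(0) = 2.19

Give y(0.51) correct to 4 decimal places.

2.4025

RK4: k1 = f(t_n, y_n); k2 = f(t_n + h/2, y_n + (h/2)·k1); k3 = f(t_n + h/2, y_n + (h/2)·k2); k4 = f(t_n + h, y_n + h·k3); y_{n+1} = y_n + (h/6)·(k1 + 2k2 + 2k3 + k4).
t=0.000000, y=2.190000:
  k1 = f(0.000000, 2.190000) = 0.286000
  k2 = f(0.255000, 2.262930) = 0.388102
  k3 = f(0.255000, 2.288966) = 0.424552
  k4 = f(0.510000, 2.406522) = 0.589130
  y ← 2.190000 + (0.51/6)·(k1 + 2k2 + 2k3 + k4) = 2.402537
y(0.51) ≈ 2.4025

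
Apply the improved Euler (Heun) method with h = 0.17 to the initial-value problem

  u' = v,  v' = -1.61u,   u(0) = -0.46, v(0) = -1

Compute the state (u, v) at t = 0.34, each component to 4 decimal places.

Heun on (u,v): k1 = f(t_n, state_n); k2 = f(t_n + h, state_n + h·k1); state_{n+1} = state_n + (h/2)·(k1 + k2).
0.000000: (-0.460000, -1.000000)
  k1 = (-1.000000, 0.740600)
  predictor → (-0.630000, -0.874098)
  k2 = (-0.874098, 1.014300)
  → (-0.619298, -0.850834)
0.170000: (-0.619298, -0.850834)
  k1 = (-0.850834, 0.997070)
  predictor → (-0.763940, -0.681332)
  k2 = (-0.681332, 1.229943)
  → (-0.749532, -0.661537)
(u(0.34), v(0.34)) ≈ (-0.7495, -0.6615)

-0.7495, -0.6615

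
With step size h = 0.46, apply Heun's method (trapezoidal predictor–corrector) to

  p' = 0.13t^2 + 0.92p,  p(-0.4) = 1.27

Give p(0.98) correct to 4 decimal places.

4.4650

Heun: k1 = f(t_n, p_n); k2 = f(t_n + h, p_n + h·k1); p_{n+1} = p_n + (h/2)·(k1 + k2).
t=-0.400000, p=1.270000:
  k1 = f(-0.400000, 1.270000) = 1.189200
  k2 = f(0.060000, 1.817032) = 1.672137
  p ← 1.270000 + (0.46/2)·(1.189200 + 1.672137) = 1.928108
t=0.060000, p=1.928108:
  k1 = f(0.060000, 1.928108) = 1.774327
  k2 = f(0.520000, 2.744298) = 2.559906
  p ← 1.928108 + (0.46/2)·(1.774327 + 2.559906) = 2.924981
t=0.520000, p=2.924981:
  k1 = f(0.520000, 2.924981) = 2.726135
  k2 = f(0.980000, 4.179003) = 3.969535
  p ← 2.924981 + (0.46/2)·(2.726135 + 3.969535) = 4.464985
p(0.98) ≈ 4.4650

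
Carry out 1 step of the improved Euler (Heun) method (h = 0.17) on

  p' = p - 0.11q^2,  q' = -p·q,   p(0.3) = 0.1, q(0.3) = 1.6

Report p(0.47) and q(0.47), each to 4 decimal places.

Heun on (p,q): k1 = f(s_n, state_n); k2 = f(s_n + h, state_n + h·k1); state_{n+1} = state_n + (h/2)·(k1 + k2).
0.300000: (0.100000, 1.600000)
  k1 = (-0.181600, -0.160000)
  predictor → (0.069128, 1.572800)
  k2 = (-0.202979, -0.108725)
  → (0.067311, 1.577158)
(p(0.47), q(0.47)) ≈ (0.0673, 1.5772)

0.0673, 1.5772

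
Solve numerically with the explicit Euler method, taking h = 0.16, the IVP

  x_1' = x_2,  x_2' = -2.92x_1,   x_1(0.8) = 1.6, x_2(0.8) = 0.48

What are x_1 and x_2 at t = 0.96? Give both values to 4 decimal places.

1.6768, -0.2675

Euler on (x_1,x_2): x_1_{n+1} = x_1_n + h·x_1', x_2_{n+1} = x_2_n + h·x_2'.
0.800000: (1.600000, 0.480000); f=(0.480000, -4.672000) → (1.676800, -0.267520)
(x_1(0.96), x_2(0.96)) ≈ (1.6768, -0.2675)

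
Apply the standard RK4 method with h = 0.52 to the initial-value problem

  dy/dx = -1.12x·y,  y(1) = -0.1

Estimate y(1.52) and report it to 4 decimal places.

RK4: k1 = f(x_n, y_n); k2 = f(x_n + h/2, y_n + (h/2)·k1); k3 = f(x_n + h/2, y_n + (h/2)·k2); k4 = f(x_n + h, y_n + h·k3); y_{n+1} = y_n + (h/6)·(k1 + 2k2 + 2k3 + k4).
x=1.000000, y=-0.100000:
  k1 = f(1.000000, -0.100000) = 0.112000
  k2 = f(1.260000, -0.070880) = 0.100026
  k3 = f(1.260000, -0.073993) = 0.104419
  k4 = f(1.520000, -0.045702) = 0.077803
  y ← -0.100000 + (0.52/6)·(k1 + 2k2 + 2k3 + k4) = -0.048113
y(1.52) ≈ -0.0481

-0.0481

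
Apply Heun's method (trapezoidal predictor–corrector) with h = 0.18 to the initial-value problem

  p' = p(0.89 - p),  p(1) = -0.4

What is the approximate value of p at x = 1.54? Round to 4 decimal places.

Heun: k1 = f(x_n, p_n); k2 = f(x_n + h, p_n + h·k1); p_{n+1} = p_n + (h/2)·(k1 + k2).
x=1.000000, p=-0.400000:
  k1 = f(1.000000, -0.400000) = -0.516000
  k2 = f(1.180000, -0.492880) = -0.681594
  p ← -0.400000 + (0.18/2)·(-0.516000 + (-0.681594)) = -0.507783
x=1.180000, p=-0.507783:
  k1 = f(1.180000, -0.507783) = -0.709771
  k2 = f(1.360000, -0.635542) = -0.969547
  p ← -0.507783 + (0.18/2)·(-0.709771 + (-0.969547)) = -0.658922
x=1.360000, p=-0.658922:
  k1 = f(1.360000, -0.658922) = -1.020619
  k2 = f(1.540000, -0.842633) = -1.459975
  p ← -0.658922 + (0.18/2)·(-1.020619 + (-1.459975)) = -0.882176
p(1.54) ≈ -0.8822

-0.8822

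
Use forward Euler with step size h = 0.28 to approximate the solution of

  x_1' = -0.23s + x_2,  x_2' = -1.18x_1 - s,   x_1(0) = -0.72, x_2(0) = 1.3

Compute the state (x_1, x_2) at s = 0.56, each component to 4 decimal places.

0.0566, 1.5771

Euler on (x_1,x_2): x_1_{n+1} = x_1_n + h·x_1', x_2_{n+1} = x_2_n + h·x_2'.
0.000000: (-0.720000, 1.300000); f=(1.300000, 0.849600) → (-0.356000, 1.537888)
0.280000: (-0.356000, 1.537888); f=(1.473488, 0.140080) → (0.056577, 1.577110)
(x_1(0.56), x_2(0.56)) ≈ (0.0566, 1.5771)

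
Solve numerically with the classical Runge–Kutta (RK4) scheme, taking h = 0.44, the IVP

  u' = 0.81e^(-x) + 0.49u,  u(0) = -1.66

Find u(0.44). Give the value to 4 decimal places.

RK4: k1 = f(x_n, u_n); k2 = f(x_n + h/2, u_n + (h/2)·k1); k3 = f(x_n + h/2, u_n + (h/2)·k2); k4 = f(x_n + h, u_n + h·k3); u_{n+1} = u_n + (h/6)·(k1 + 2k2 + 2k3 + k4).
x=0.000000, u=-1.660000:
  k1 = f(0.000000, -1.660000) = -0.003400
  k2 = f(0.220000, -1.660748) = -0.163726
  k3 = f(0.220000, -1.696020) = -0.181009
  k4 = f(0.440000, -1.739644) = -0.330756
  u ← -1.660000 + (0.44/6)·(k1 + 2k2 + 2k3 + k4) = -1.735066
u(0.44) ≈ -1.7351

-1.7351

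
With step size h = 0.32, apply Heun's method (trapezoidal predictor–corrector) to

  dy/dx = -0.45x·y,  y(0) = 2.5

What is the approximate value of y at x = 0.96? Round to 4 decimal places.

2.0308

Heun: k1 = f(x_n, y_n); k2 = f(x_n + h, y_n + h·k1); y_{n+1} = y_n + (h/2)·(k1 + k2).
x=0.000000, y=2.500000:
  k1 = f(0.000000, 2.500000) = 0.000000
  k2 = f(0.320000, 2.500000) = -0.360000
  y ← 2.500000 + (0.32/2)·(0.000000 + (-0.360000)) = 2.442400
x=0.320000, y=2.442400:
  k1 = f(0.320000, 2.442400) = -0.351706
  k2 = f(0.640000, 2.329854) = -0.670998
  y ← 2.442400 + (0.32/2)·(-0.351706 + (-0.670998)) = 2.278767
x=0.640000, y=2.278767:
  k1 = f(0.640000, 2.278767) = -0.656285
  k2 = f(0.960000, 2.068756) = -0.893703
  y ← 2.278767 + (0.32/2)·(-0.656285 + (-0.893703)) = 2.030769
y(0.96) ≈ 2.0308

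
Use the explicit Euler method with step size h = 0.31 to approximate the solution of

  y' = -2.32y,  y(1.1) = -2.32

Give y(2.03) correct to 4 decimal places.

-0.0514

Euler: y_{n+1} = y_n + h·f(t_n, y_n).
t=1.100000, y=-2.320000: f=5.382400 → y ← -2.320000 + 0.31·5.382400 = -0.651456
t=1.410000, y=-0.651456: f=1.511378 → y ← -0.651456 + 0.31·1.511378 = -0.182929
t=1.720000, y=-0.182929: f=0.424395 → y ← -0.182929 + 0.31·0.424395 = -0.051366
y(2.03) ≈ -0.0514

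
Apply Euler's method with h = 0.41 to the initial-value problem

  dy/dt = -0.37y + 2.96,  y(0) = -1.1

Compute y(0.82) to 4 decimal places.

1.4515

Euler: y_{n+1} = y_n + h·f(t_n, y_n).
t=0.000000, y=-1.100000: f=3.367000 → y ← -1.100000 + 0.41·3.367000 = 0.280470
t=0.410000, y=0.280470: f=2.856226 → y ← 0.280470 + 0.41·2.856226 = 1.451523
y(0.82) ≈ 1.4515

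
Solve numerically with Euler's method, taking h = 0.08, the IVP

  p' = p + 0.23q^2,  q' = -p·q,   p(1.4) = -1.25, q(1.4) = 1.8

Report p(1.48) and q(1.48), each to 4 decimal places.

Euler on (p,q): p_{n+1} = p_n + h·p', q_{n+1} = q_n + h·q'.
1.400000: (-1.250000, 1.800000); f=(-0.504800, 2.250000) → (-1.290384, 1.980000)
(p(1.48), q(1.48)) ≈ (-1.2904, 1.9800)

-1.2904, 1.9800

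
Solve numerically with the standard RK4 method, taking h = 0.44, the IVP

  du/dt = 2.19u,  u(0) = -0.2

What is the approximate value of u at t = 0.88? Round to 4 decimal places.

RK4: k1 = f(t_n, u_n); k2 = f(t_n + h/2, u_n + (h/2)·k1); k3 = f(t_n + h/2, u_n + (h/2)·k2); k4 = f(t_n + h, u_n + h·k3); u_{n+1} = u_n + (h/6)·(k1 + 2k2 + 2k3 + k4).
t=0.000000, u=-0.200000:
  k1 = f(0.000000, -0.200000) = -0.438000
  k2 = f(0.220000, -0.296360) = -0.649028
  k3 = f(0.220000, -0.342786) = -0.750702
  k4 = f(0.440000, -0.530309) = -1.161376
  u ← -0.200000 + (0.44/6)·(k1 + 2k2 + 2k3 + k4) = -0.522581
t=0.440000, u=-0.522581:
  k1 = f(0.440000, -0.522581) = -1.144453
  k2 = f(0.660000, -0.774361) = -1.695851
  k3 = f(0.660000, -0.895669) = -1.961514
  k4 = f(0.880000, -1.385648) = -3.034568
  u ← -0.522581 + (0.44/6)·(k1 + 2k2 + 2k3 + k4) = -1.365456
u(0.88) ≈ -1.3655

-1.3655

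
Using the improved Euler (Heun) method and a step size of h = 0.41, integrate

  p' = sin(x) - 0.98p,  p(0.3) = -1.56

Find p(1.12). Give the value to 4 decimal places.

Heun: k1 = f(x_n, p_n); k2 = f(x_n + h, p_n + h·k1); p_{n+1} = p_n + (h/2)·(k1 + k2).
x=0.300000, p=-1.560000:
  k1 = f(0.300000, -1.560000) = 1.824320
  k2 = f(0.710000, -0.812029) = 1.447622
  p ← -1.560000 + (0.41/2)·(1.824320 + 1.447622) = -0.889252
x=0.710000, p=-0.889252:
  k1 = f(0.710000, -0.889252) = 1.523301
  k2 = f(1.120000, -0.264699) = 1.159505
  p ← -0.889252 + (0.41/2)·(1.523301 + 1.159505) = -0.339277
p(1.12) ≈ -0.3393

-0.3393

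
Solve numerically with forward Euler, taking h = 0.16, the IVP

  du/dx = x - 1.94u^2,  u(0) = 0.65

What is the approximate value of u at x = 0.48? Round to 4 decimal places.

0.4462

Euler: u_{n+1} = u_n + h·f(x_n, u_n).
x=0.000000, u=0.650000: f=-0.819650 → u ← 0.650000 + 0.16·(-0.819650) = 0.518856
x=0.160000, u=0.518856: f=-0.362270 → u ← 0.518856 + 0.16·(-0.362270) = 0.460893
x=0.320000, u=0.460893: f=-0.092099 → u ← 0.460893 + 0.16·(-0.092099) = 0.446157
u(0.48) ≈ 0.4462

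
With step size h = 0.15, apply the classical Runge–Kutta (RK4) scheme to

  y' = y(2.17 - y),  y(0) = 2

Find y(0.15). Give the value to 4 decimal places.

RK4: k1 = f(x_n, y_n); k2 = f(x_n + h/2, y_n + (h/2)·k1); k3 = f(x_n + h/2, y_n + (h/2)·k2); k4 = f(x_n + h, y_n + h·k3); y_{n+1} = y_n + (h/6)·(k1 + 2k2 + 2k3 + k4).
x=0.000000, y=2.000000:
  k1 = f(0.000000, 2.000000) = 0.340000
  k2 = f(0.075000, 2.025500) = 0.292685
  k3 = f(0.075000, 2.021951) = 0.299347
  k4 = f(0.150000, 2.044902) = 0.255813
  y ← 2.000000 + (0.15/6)·(k1 + 2k2 + 2k3 + k4) = 2.044497
y(0.15) ≈ 2.0445

2.0445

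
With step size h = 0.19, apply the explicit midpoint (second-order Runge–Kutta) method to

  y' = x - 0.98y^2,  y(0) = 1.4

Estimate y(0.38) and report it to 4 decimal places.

0.9953

Midpoint: k1 = f(x_n, y_n); k2 = f(x_n + h/2, y_n + (h/2)·k1); y_{n+1} = y_n + h·k2.
x=0.000000, y=1.400000:
  k1 = f(0.000000, 1.400000) = -1.920800
  k2 = f(0.095000, 1.217524) = -1.357717
  y ← 1.400000 + 0.19·(-1.357717) = 1.142034
x=0.190000, y=1.142034:
  k1 = f(0.190000, 1.142034) = -1.088156
  k2 = f(0.285000, 1.038659) = -0.772236
  y ← 1.142034 + 0.19·(-0.772236) = 0.995309
y(0.38) ≈ 0.9953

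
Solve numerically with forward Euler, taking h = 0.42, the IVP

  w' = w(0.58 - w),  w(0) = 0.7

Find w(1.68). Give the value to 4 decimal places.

Euler: w_{n+1} = w_n + h·f(x_n, w_n).
x=0.000000, w=0.700000: f=-0.084000 → w ← 0.700000 + 0.42·(-0.084000) = 0.664720
x=0.420000, w=0.664720: f=-0.056315 → w ← 0.664720 + 0.42·(-0.056315) = 0.641068
x=0.840000, w=0.641068: f=-0.039149 → w ← 0.641068 + 0.42·(-0.039149) = 0.624625
x=1.260000, w=0.624625: f=-0.027874 → w ← 0.624625 + 0.42·(-0.027874) = 0.612918
w(1.68) ≈ 0.6129

0.6129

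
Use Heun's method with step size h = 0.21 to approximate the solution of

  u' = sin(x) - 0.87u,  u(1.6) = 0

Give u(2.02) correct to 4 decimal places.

Heun: k1 = f(x_n, u_n); k2 = f(x_n + h, u_n + h·k1); u_{n+1} = u_n + (h/2)·(k1 + k2).
x=1.600000, u=0.000000:
  k1 = f(1.600000, 0.000000) = 0.999574
  k2 = f(1.810000, 0.209910) = 0.788905
  u ← 0.000000 + (0.21/2)·(0.999574 + 0.788905) = 0.187790
x=1.810000, u=0.187790:
  k1 = f(1.810000, 0.187790) = 0.808149
  k2 = f(2.020000, 0.357502) = 0.589767
  u ← 0.187790 + (0.21/2)·(0.808149 + 0.589767) = 0.334571
u(2.02) ≈ 0.3346

0.3346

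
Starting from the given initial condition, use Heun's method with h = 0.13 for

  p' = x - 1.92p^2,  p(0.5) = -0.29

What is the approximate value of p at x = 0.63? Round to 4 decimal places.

-0.2346

Heun: k1 = f(x_n, p_n); k2 = f(x_n + h, p_n + h·k1); p_{n+1} = p_n + (h/2)·(k1 + k2).
x=0.500000, p=-0.290000:
  k1 = f(0.500000, -0.290000) = 0.338528
  k2 = f(0.630000, -0.245991) = 0.513817
  p ← -0.290000 + (0.13/2)·(0.338528 + 0.513817) = -0.234598
p(0.63) ≈ -0.2346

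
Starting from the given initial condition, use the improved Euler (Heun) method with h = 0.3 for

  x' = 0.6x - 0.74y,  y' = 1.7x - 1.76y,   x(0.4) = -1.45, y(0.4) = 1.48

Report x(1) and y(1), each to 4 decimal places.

-2.2309, -0.6938

Heun on (x,y): k1 = f(t_n, state_n); k2 = f(t_n + h, state_n + h·k1); state_{n+1} = state_n + (h/2)·(k1 + k2).
0.400000: (-1.450000, 1.480000)
  k1 = (-1.965200, -5.069800)
  predictor → (-2.039560, -0.040940)
  k2 = (-1.193440, -3.395198)
  → (-1.923796, 0.210250)
0.700000: (-1.923796, 0.210250)
  k1 = (-1.309863, -3.640494)
  predictor → (-2.316755, -0.881898)
  k2 = (-0.737449, -2.386343)
  → (-2.230893, -0.693775)
(x(1), y(1)) ≈ (-2.2309, -0.6938)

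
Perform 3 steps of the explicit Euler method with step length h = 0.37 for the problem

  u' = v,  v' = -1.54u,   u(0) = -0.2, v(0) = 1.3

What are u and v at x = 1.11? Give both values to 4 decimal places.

Euler on (u,v): u_{n+1} = u_n + h·u', v_{n+1} = v_n + h·v'.
0.000000: (-0.200000, 1.300000); f=(1.300000, 0.308000) → (0.281000, 1.413960)
0.370000: (0.281000, 1.413960); f=(1.413960, -0.432740) → (0.804165, 1.253846)
0.740000: (0.804165, 1.253846); f=(1.253846, -1.238414) → (1.268088, 0.795633)
(u(1.11), v(1.11)) ≈ (1.2681, 0.7956)

1.2681, 0.7956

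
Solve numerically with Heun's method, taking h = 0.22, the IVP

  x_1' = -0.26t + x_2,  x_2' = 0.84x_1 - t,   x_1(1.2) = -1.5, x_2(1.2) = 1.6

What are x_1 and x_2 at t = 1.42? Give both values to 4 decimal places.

Heun on (x_1,x_2): k1 = f(t_n, state_n); k2 = f(t_n + h, state_n + h·k1); state_{n+1} = state_n + (h/2)·(k1 + k2).
1.200000: (-1.500000, 1.600000)
  k1 = (1.288000, -2.460000)
  predictor → (-1.216640, 1.058800)
  k2 = (0.689600, -2.441978)
  → (-1.282464, 1.060782)
(x_1(1.42), x_2(1.42)) ≈ (-1.2825, 1.0608)

-1.2825, 1.0608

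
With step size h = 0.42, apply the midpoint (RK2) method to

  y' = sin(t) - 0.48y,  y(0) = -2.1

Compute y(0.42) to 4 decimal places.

Midpoint: k1 = f(t_n, y_n); k2 = f(t_n + h/2, y_n + (h/2)·k1); y_{n+1} = y_n + h·k2.
t=0.000000, y=-2.100000:
  k1 = f(0.000000, -2.100000) = 1.008000
  k2 = f(0.210000, -1.888320) = 1.114853
  y ← -2.100000 + 0.42·1.114853 = -1.631762
y(0.42) ≈ -1.6318

-1.6318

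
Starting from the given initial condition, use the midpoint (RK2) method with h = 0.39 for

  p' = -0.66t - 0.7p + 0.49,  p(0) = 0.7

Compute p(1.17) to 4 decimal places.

0.3425

Midpoint: k1 = f(t_n, p_n); k2 = f(t_n + h/2, p_n + (h/2)·k1); p_{n+1} = p_n + h·k2.
t=0.000000, p=0.700000:
  k1 = f(0.000000, 0.700000) = 0.000000
  k2 = f(0.195000, 0.700000) = -0.128700
  p ← 0.700000 + 0.39·(-0.128700) = 0.649807
t=0.390000, p=0.649807:
  k1 = f(0.390000, 0.649807) = -0.222265
  k2 = f(0.585000, 0.606465) = -0.320626
  p ← 0.649807 + 0.39·(-0.320626) = 0.524763
t=0.780000, p=0.524763:
  k1 = f(0.780000, 0.524763) = -0.392134
  k2 = f(0.975000, 0.448297) = -0.467308
  p ← 0.524763 + 0.39·(-0.467308) = 0.342513
p(1.17) ≈ 0.3425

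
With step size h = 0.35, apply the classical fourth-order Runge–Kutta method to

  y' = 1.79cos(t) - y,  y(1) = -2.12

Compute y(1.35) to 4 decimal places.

RK4: k1 = f(t_n, y_n); k2 = f(t_n + h/2, y_n + (h/2)·k1); k3 = f(t_n + h/2, y_n + (h/2)·k2); k4 = f(t_n + h, y_n + h·k3); y_{n+1} = y_n + (h/6)·(k1 + 2k2 + 2k3 + k4).
t=1.000000, y=-2.120000:
  k1 = f(1.000000, -2.120000) = 3.087141
  k2 = f(1.175000, -1.579750) = 2.269872
  k3 = f(1.175000, -1.722772) = 2.412894
  k4 = f(1.350000, -1.275487) = 1.667509
  y ← -2.120000 + (0.35/6)·(k1 + 2k2 + 2k3 + k4) = -1.296323
y(1.35) ≈ -1.2963

-1.2963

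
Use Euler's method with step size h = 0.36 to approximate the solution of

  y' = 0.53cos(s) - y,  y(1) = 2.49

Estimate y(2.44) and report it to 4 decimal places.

Euler: y_{n+1} = y_n + h·f(s_n, y_n).
s=1.000000, y=2.490000: f=-2.203640 → y ← 2.490000 + 0.36·(-2.203640) = 1.696690
s=1.360000, y=1.696690: f=-1.585793 → y ← 1.696690 + 0.36·(-1.585793) = 1.125804
s=1.720000, y=1.125804: f=-1.204589 → y ← 1.125804 + 0.36·(-1.204589) = 0.692152
s=2.080000, y=0.692152: f=-0.950518 → y ← 0.692152 + 0.36·(-0.950518) = 0.349966
y(2.44) ≈ 0.3500

0.3500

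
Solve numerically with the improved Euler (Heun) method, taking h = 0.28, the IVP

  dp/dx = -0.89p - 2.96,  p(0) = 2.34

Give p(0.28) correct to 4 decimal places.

Heun: k1 = f(x_n, p_n); k2 = f(x_n + h, p_n + h·k1); p_{n+1} = p_n + (h/2)·(k1 + k2).
x=0.000000, p=2.340000:
  k1 = f(0.000000, 2.340000) = -5.042600
  k2 = f(0.280000, 0.928072) = -3.785984
  p ← 2.340000 + (0.28/2)·(-5.042600 + (-3.785984)) = 1.103998
p(0.28) ≈ 1.1040

1.1040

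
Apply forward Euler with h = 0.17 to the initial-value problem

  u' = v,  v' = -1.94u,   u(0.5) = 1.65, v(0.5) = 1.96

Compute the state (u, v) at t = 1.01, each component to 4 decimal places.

Euler on (u,v): u_{n+1} = u_n + h·u', v_{n+1} = v_n + h·v'.
0.500000: (1.650000, 1.960000); f=(1.960000, -3.201000) → (1.983200, 1.415830)
0.670000: (1.983200, 1.415830); f=(1.415830, -3.847408) → (2.223891, 0.761771)
0.840000: (2.223891, 0.761771); f=(0.761771, -4.314349) → (2.353392, 0.028331)
(u(1.01), v(1.01)) ≈ (2.3534, 0.0283)

2.3534, 0.0283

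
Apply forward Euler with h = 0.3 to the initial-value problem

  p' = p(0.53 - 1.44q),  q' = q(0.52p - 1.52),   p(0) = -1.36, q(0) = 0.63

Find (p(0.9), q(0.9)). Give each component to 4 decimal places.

-1.4525, 0.0255

Euler on (p,q): p_{n+1} = p_n + h·p', q_{n+1} = q_n + h·q'.
0.000000: (-1.360000, 0.630000); f=(0.512992, -1.403136) → (-1.206102, 0.209059)
0.300000: (-1.206102, 0.209059); f=(-0.276143, -0.448886) → (-1.288945, 0.074393)
0.600000: (-1.288945, 0.074393); f=(-0.545061, -0.162940) → (-1.452464, 0.025511)
(p(0.9), q(0.9)) ≈ (-1.4525, 0.0255)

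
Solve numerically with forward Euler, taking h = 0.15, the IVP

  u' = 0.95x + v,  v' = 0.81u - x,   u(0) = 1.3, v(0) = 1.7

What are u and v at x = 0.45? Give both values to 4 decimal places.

2.2015, 2.2048

Euler on (u,v): u_{n+1} = u_n + h·u', v_{n+1} = v_n + h·v'.
0.000000: (1.300000, 1.700000); f=(1.700000, 1.053000) → (1.555000, 1.857950)
0.150000: (1.555000, 1.857950); f=(2.000450, 1.109550) → (1.855068, 2.024383)
0.300000: (1.855068, 2.024383); f=(2.309383, 1.202605) → (2.201475, 2.204773)
(u(0.45), v(0.45)) ≈ (2.2015, 2.2048)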